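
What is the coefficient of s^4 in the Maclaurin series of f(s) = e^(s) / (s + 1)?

3/8

Expand 1/(denominator) as a geometric series and multiply by the numerator's series.
[s^0] = 1;  [s^1] = 0;  [s^2] = 1/2;  [s^3] = -1/3;  [s^4] = 3/8.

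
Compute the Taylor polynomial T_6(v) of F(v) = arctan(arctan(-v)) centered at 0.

-11*v^5/15 + 2*v^3/3 - v

Plug the Maclaurin series of the inner function into that of the outer and collect terms.
F(0) = 0
F′(0) = -1
F′′(0) = 0
F′′′(0) = 4
F^(4)(0) = 0
F^(5)(0) = -88
F^(6)(0) = 0
Then c_k = F^(k)(0)/k! gives each Taylor coefficient.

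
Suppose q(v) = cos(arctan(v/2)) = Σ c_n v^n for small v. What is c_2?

Compose series: expand the inner function first, then feed it into the outer expansion.
So c_2 = q′′(0)/2! = -1/8.

-1/8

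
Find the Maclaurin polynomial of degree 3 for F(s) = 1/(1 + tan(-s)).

Compose series: expand the inner function first, then feed it into the outer expansion.
[s^0] = 1;  [s^1] = 1;  [s^2] = 1;  [s^3] = 4/3.

4*s^3/3 + s^2 + s + 1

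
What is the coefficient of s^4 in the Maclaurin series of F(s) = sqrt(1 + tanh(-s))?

17/384

Compose series: expand the inner function first, then feed it into the outer expansion.
F(0) = 1
F′(0) = -1/2
F′′(0) = -1/4
F′′′(0) = 5/8
F^(4)(0) = 17/16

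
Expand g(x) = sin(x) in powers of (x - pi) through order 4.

[(x - pi)^0] = 0;  [(x - pi)^1] = -1;  [(x - pi)^2] = 0;  [(x - pi)^3] = 1/6;  [(x - pi)^4] = 0.

(x - pi)^3/6 - (x - pi)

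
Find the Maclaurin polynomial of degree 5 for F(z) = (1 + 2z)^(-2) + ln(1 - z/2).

Combine the two series term by term.
[z^0] = 1;  [z^1] = -9/2;  [z^2] = 95/8;  [z^3] = -769/24;  [z^4] = 5119/64;  [z^5] = -30721/160.

-30721*z^5/160 + 5119*z^4/64 - 769*z^3/24 + 95*z^2/8 - 9*z/2 + 1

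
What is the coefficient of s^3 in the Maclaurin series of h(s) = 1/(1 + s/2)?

-1/8

h(0) = 1
h′(0) = -1/2
h′′(0) = 1/2
h′′′(0) = -3/4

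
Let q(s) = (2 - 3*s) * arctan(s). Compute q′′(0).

-6

Shift and add copies of the series according to the polynomial's terms.
The coefficient of s^2 in the expansion is -3, so q′′(0) = 2! * (-3) = -6.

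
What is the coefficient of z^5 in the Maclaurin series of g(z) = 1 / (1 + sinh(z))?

-181/120

Use the geometric series for the reciprocal, then substitute.
g(0) = 1
g′(0) = -1
g′′(0) = 2
g′′′(0) = -7
g^(4)(0) = 32
g^(5)(0) = -181
So c_5 = g^(5)(0)/5! = -181/120.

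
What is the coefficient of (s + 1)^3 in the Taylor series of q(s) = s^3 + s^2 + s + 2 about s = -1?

q(-1) = 1
q′(-1) = 2
q′′(-1) = -4
q′′′(-1) = 6
So c_3 = q′′′(-1)/3! = 1.

1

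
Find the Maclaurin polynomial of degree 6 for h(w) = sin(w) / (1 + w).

Write out both Maclaurin series and multiply, keeping only the needed powers.
h(0) = 0
h′(0) = 1
h′′(0) = -2
h′′′(0) = 5
h^(4)(0) = -20
h^(5)(0) = 101
h^(6)(0) = -606
Then c_k = h^(k)(0)/k! gives each Taylor coefficient.

-101*w^6/120 + 101*w^5/120 - 5*w^4/6 + 5*w^3/6 - w^2 + w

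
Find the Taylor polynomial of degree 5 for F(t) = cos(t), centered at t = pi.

-(t - pi)^4/24 + (t - pi)^2/2 - 1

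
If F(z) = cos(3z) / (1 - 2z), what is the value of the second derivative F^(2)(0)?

-1

Expand each factor separately, then convolve coefficients.
From the series, [z^2] F = -1/2; multiply by 2! = 2 to get -1.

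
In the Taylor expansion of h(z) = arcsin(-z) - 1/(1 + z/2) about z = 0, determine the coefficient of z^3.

Expand each term separately and add.
h(0) = -1
h′(0) = -1/2
h′′(0) = -1/2
h′′′(0) = -1/4
So c_3 = h′′′(0)/3! = -1/24.

-1/24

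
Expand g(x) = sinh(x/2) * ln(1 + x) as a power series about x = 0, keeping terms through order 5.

Expand each factor separately, then convolve coefficients.
g(0) = 0
g′(0) = 0
g′′(0) = 1
g′′′(0) = -3/2
g^(4)(0) = 9/2
g^(5)(0) = -65/4

-13*x^5/96 + 3*x^4/16 - x^3/4 + x^2/2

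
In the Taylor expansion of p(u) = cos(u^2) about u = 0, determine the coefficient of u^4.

-1/2

Compute the successive derivatives at the expansion point and divide by k!.
[u^0] = 1;  [u^1] = 0;  [u^2] = 0;  [u^3] = 0;  [u^4] = -1/2.
So c_4 = p^(4)(0)/4! = -1/2.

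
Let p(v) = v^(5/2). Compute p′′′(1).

Apply the Taylor formula c_k = f^(k)(a)/k!.
The coefficient of (v - 1)^3 in the expansion is 5/16, so p′′′(1) = 3! * (5/16) = 15/8.

15/8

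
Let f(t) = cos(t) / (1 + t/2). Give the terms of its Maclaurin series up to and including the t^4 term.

Take the Cauchy product of the two expansions.
f(0) = 1
f′(0) = -1/2
f′′(0) = -1/2
f′′′(0) = 3/4
f^(4)(0) = -1/2
Dividing each by k! gives the coefficients c_0, ..., c_4.

-t^4/48 + t^3/8 - t^2/4 - t/2 + 1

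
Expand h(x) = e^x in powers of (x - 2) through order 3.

h(2) = e^(2)
h′(2) = e^(2)
h′′(2) = e^(2)
h′′′(2) = e^(2)

(x - 2)^3*e^(2)/6 + (x - 2)^2*e^(2)/2 + (x - 2)*e^(2) + e^(2)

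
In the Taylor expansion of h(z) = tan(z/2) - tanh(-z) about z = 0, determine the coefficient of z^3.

Combine the two series term by term.
h(0) = 0
h′(0) = 3/2
h′′(0) = 0
h′′′(0) = -7/4
So c_3 = h′′′(0)/3! = -7/24.

-7/24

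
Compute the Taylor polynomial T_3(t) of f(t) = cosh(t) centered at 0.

f(0) = 1
f′(0) = 0
f′′(0) = 1
f′′′(0) = 0
The Taylor polynomial is Σ f^(k)(0)/k! · t^k.

t^2/2 + 1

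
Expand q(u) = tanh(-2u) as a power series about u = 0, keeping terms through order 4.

Differentiate repeatedly and evaluate at the center.
q(0) = 0
q′(0) = -2
q′′(0) = 0
q′′′(0) = 16
q^(4)(0) = 0
The Taylor polynomial is Σ q^(k)(0)/k! · u^k.

8*u^3/3 - 2*u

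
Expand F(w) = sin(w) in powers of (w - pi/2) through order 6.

-(w - pi/2)^6/720 + (w - pi/2)^4/24 - (w - pi/2)^2/2 + 1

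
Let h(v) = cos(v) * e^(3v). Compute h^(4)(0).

Take the Cauchy product of the two expansions.
The coefficient of v^4 in the expansion is 7/6, so h^(4)(0) = 4! * (7/6) = 28.

28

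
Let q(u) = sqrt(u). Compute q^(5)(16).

Use the known series and substitute for the argument.
From the series, [(u - 16)^5] q = 7/67108864; multiply by 5! = 120 to get 105/8388608.

105/8388608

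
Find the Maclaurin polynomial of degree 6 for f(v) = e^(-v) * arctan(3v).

-377*v^6/8 + 1769*v^5/40 + 17*v^4/2 - 15*v^3/2 - 3*v^2 + 3*v

Multiply the two series term by term and collect like powers.
f(0) = 0
f′(0) = 3
f′′(0) = -6
f′′′(0) = -45
f^(4)(0) = 204
f^(5)(0) = 5307
f^(6)(0) = -33930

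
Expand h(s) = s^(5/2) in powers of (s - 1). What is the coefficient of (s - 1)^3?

5/16

Differentiate repeatedly and evaluate at the center.
h(1) = 1
h′(1) = 5/2
h′′(1) = 15/4
h′′′(1) = 15/8
Then c_k = h^(k)(1)/k! gives each Taylor coefficient.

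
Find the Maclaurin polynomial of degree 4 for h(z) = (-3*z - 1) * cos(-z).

-z^4/24 + 3*z^3/2 + z^2/2 - 3*z - 1

Distribute the polynomial across the series and collect like powers.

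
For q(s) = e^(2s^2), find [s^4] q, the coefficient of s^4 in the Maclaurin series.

2

q(0) = 1
q′(0) = 0
q′′(0) = 4
q′′′(0) = 0
q^(4)(0) = 48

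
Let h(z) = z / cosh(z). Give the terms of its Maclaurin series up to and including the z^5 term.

5*z^5/24 - z^3/2 + z

Invert the denominator's series and multiply.
[z^0] = 0;  [z^1] = 1;  [z^2] = 0;  [z^3] = -1/2;  [z^4] = 0;  [z^5] = 5/24.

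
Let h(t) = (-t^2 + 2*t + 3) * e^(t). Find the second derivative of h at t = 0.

5

Multiply each power in the prefactor through the base expansion.
The coefficient of t^2 in the expansion is 5/2, so h′′(0) = 2! * (5/2) = 5.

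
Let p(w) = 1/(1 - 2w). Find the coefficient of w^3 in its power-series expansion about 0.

8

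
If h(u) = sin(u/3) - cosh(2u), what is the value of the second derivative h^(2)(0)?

Expand each term separately and add.
The coefficient of u^2 in the expansion is -2, so h′′(0) = 2! * (-2) = -4.

-4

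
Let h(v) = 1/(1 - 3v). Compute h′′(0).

Compute the successive derivatives at the expansion point and divide by k!.
From the series, [v^2] h = 9; multiply by 2! = 2 to get 18.

18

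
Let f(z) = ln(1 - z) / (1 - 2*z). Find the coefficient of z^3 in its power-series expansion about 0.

Multiply the numerator's expansion by the denominator's geometric series.
[z^0] = 0;  [z^1] = -1;  [z^2] = -5/2;  [z^3] = -16/3.
So c_3 = f′′′(0)/3! = -16/3.

-16/3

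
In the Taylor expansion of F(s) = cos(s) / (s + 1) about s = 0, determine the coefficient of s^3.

-1/2

Expand 1/(denominator) as a geometric series and multiply by the numerator's series.
F(0) = 1
F′(0) = -1
F′′(0) = 1
F′′′(0) = -3
The Taylor polynomial is Σ F^(k)(0)/k! · s^k.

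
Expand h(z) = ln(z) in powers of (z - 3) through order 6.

h(3) = ln(3)
h′(3) = 1/3
h′′(3) = -1/9
h′′′(3) = 2/27
h^(4)(3) = -2/27
h^(5)(3) = 8/81
h^(6)(3) = -40/243
Then c_k = h^(k)(3)/k! gives each Taylor coefficient.

-(z - 3)^6/4374 + (z - 3)^5/1215 - (z - 3)^4/324 + (z - 3)^3/81 - (z - 3)^2/18 + (z - 3)/3 + ln(3)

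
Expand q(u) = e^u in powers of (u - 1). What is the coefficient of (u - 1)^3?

e/6

q(1) = e
q′(1) = e
q′′(1) = e
q′′′(1) = e
Dividing each by k! gives the coefficients c_0, ..., c_3.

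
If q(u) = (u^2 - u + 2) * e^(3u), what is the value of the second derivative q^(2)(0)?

Distribute the polynomial across the series and collect like powers.
The coefficient of u^2 in the expansion is 7, so q′′(0) = 2! * (7) = 14.

14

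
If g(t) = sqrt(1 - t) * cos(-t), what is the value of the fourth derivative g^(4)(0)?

25/16

Expand each factor separately, then convolve coefficients.
The coefficient of t^4 in the expansion is 25/384, so g^(4)(0) = 4! * (25/384) = 25/16.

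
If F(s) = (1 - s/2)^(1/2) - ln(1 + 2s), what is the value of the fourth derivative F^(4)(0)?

24561/256

Expand each term separately and add.
The coefficient of s^4 in the expansion is 8187/2048, so F^(4)(0) = 4! * (8187/2048) = 24561/256.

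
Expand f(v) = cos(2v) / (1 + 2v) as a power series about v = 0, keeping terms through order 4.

26*v^4/3 - 4*v^3 + 2*v^2 - 2*v + 1

Take the Cauchy product of the two expansions.
[v^0] = 1;  [v^1] = -2;  [v^2] = 2;  [v^3] = -4;  [v^4] = 26/3.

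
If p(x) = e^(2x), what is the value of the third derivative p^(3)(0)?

The coefficient of x^3 in the expansion is 4/3, so p′′′(0) = 3! * (4/3) = 8.

8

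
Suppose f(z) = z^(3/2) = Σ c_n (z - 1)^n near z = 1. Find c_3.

[(z - 1)^0] = 1;  [(z - 1)^1] = 3/2;  [(z - 1)^2] = 3/8;  [(z - 1)^3] = -1/16.
So c_3 = f′′′(1)/3! = -1/16.

-1/16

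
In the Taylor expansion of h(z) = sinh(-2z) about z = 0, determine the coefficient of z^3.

h(0) = 0
h′(0) = -2
h′′(0) = 0
h′′′(0) = -8
The Taylor polynomial is Σ h^(k)(0)/k! · z^k.

-4/3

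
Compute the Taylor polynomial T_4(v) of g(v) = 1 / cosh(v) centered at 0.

Divide the numerator series by the denominator series (power-series long division).
[v^0] = 1;  [v^1] = 0;  [v^2] = -1/2;  [v^3] = 0;  [v^4] = 5/24.

5*v^4/24 - v^2/2 + 1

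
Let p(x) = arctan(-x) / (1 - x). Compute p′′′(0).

Take the Cauchy product of the two expansions.
From the series, [x^3] p = -2/3; multiply by 3! = 6 to get -4.

-4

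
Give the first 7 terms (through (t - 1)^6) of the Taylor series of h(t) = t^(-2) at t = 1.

[(t - 1)^0] = 1;  [(t - 1)^1] = -2;  [(t - 1)^2] = 3;  [(t - 1)^3] = -4;  [(t - 1)^4] = 5;  [(t - 1)^5] = -6;  [(t - 1)^6] = 7.

7*(t - 1)^6 - 6*(t - 1)^5 + 5*(t - 1)^4 - 4*(t - 1)^3 + 3*(t - 1)^2 - 2*(t - 1) + 1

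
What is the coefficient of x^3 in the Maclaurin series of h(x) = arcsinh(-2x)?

4/3

Use the known series and substitute for the argument.
h(0) = 0
h′(0) = -2
h′′(0) = 0
h′′′(0) = 8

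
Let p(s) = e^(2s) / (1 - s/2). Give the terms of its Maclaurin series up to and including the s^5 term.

643*s^5/480 + 103*s^4/48 + 71*s^3/24 + 13*s^2/4 + 5*s/2 + 1

Write out both Maclaurin series and multiply, keeping only the needed powers.
[s^0] = 1;  [s^1] = 5/2;  [s^2] = 13/4;  [s^3] = 71/24;  [s^4] = 103/48;  [s^5] = 643/480.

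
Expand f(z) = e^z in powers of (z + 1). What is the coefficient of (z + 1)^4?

e^(-1)/24

f(-1) = e^(-1)
f′(-1) = e^(-1)
f′′(-1) = e^(-1)
f′′′(-1) = e^(-1)
f^(4)(-1) = e^(-1)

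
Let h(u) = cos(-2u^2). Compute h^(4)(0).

From the series, [u^4] h = -2; multiply by 4! = 24 to get -48.

-48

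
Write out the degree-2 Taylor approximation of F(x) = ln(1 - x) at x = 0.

-x^2/2 - x

Differentiate repeatedly and evaluate at the center.
F(0) = 0
F′(0) = -1
F′′(0) = -1
Dividing each by k! gives the coefficients c_0, ..., c_2.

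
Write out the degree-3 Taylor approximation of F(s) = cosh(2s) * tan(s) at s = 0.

7*s^3/3 + s

Multiply the two series term by term and collect like powers.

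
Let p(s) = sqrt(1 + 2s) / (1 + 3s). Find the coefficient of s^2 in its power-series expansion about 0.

11/2

Multiply the two series term by term and collect like powers.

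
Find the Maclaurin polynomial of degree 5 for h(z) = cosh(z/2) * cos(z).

Expand each factor separately, then convolve coefficients.
h(0) = 1
h′(0) = 0
h′′(0) = -3/4
h′′′(0) = 0
h^(4)(0) = -7/16
h^(5)(0) = 0

-7*z^4/384 - 3*z^2/8 + 1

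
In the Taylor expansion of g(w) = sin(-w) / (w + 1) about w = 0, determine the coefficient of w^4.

5/6

Multiply the numerator's expansion by the denominator's geometric series.
g(0) = 0
g′(0) = -1
g′′(0) = 2
g′′′(0) = -5
g^(4)(0) = 20
So c_4 = g^(4)(0)/4! = 5/6.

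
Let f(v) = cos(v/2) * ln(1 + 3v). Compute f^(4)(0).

-945/2

Take the Cauchy product of the two expansions.
The coefficient of v^4 in the expansion is -315/16, so f^(4)(0) = 4! * (-315/16) = -945/2.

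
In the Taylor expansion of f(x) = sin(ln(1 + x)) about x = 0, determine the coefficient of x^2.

Substitute the inner expansion into the outer series and collect powers.
[x^0] = 0;  [x^1] = 1;  [x^2] = -1/2.

-1/2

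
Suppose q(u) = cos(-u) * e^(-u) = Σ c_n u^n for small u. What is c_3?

Expand each factor separately, then convolve coefficients.
q(0) = 1
q′(0) = -1
q′′(0) = 0
q′′′(0) = 2
The Taylor polynomial is Σ q^(k)(0)/k! · u^k.

1/3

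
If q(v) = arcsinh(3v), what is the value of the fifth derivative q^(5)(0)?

From the series, [v^5] q = 729/40; multiply by 5! = 120 to get 2187.

2187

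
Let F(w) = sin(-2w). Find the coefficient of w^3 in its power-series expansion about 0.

4/3

Compute the successive derivatives at the expansion point and divide by k!.
F(0) = 0
F′(0) = -2
F′′(0) = 0
F′′′(0) = 8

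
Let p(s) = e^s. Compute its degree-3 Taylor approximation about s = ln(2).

(s - ln(2))^3/3 + (s - ln(2))^2 + 2*(s - ln(2)) + 2

p(ln(2)) = 2
p′(ln(2)) = 2
p′′(ln(2)) = 2
p′′′(ln(2)) = 2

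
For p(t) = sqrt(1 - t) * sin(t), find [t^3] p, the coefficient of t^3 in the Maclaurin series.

Write out both Maclaurin series and multiply, keeping only the needed powers.
p(0) = 0
p′(0) = 1
p′′(0) = -1
p′′′(0) = -7/4
So c_3 = p′′′(0)/3! = -7/24.

-7/24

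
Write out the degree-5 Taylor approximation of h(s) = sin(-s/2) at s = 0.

-s^5/3840 + s^3/48 - s/2

[s^0] = 0;  [s^1] = -1/2;  [s^2] = 0;  [s^3] = 1/48;  [s^4] = 0;  [s^5] = -1/3840.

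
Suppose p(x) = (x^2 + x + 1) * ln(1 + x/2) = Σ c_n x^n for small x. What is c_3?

Multiply each power in the prefactor through the base expansion.
p(0) = 0
p′(0) = 1/2
p′′(0) = 3/4
p′′′(0) = 5/2
Dividing each by k! gives the coefficients c_0, ..., c_3.

5/12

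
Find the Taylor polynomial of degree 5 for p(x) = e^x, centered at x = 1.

Differentiate repeatedly and evaluate at the center.
p(1) = e
p′(1) = e
p′′(1) = e
p′′′(1) = e
p^(4)(1) = e
p^(5)(1) = e
The Taylor polynomial is Σ p^(k)(1)/k! · (x - 1)^k.

e*(x - 1)^5/120 + e*(x - 1)^4/24 + e*(x - 1)^3/6 + e*(x - 1)^2/2 + e*(x - 1) + e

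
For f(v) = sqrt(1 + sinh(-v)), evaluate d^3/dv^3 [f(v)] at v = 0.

-7/8

Let u equal the inner series; expand the outer function in u and truncate.
The coefficient of v^3 in the expansion is -7/48, so f′′′(0) = 3! * (-7/48) = -7/8.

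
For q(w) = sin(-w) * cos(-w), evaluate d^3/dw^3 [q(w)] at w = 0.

Multiply the two series term by term and collect like powers.
The coefficient of w^3 in the expansion is 2/3, so q′′′(0) = 3! * (2/3) = 4.

4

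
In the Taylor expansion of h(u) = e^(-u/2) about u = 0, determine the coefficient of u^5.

-1/3840

Compute the successive derivatives at the expansion point and divide by k!.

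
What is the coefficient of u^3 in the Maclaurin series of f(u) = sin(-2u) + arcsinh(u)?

Combine the two series term by term.

7/6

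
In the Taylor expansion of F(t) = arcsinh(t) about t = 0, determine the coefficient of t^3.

F(0) = 0
F′(0) = 1
F′′(0) = 0
F′′′(0) = -1
The Taylor polynomial is Σ F^(k)(0)/k! · t^k.

-1/6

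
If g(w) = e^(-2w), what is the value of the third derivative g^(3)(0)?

-8

Differentiate repeatedly and evaluate at the center.
From the series, [w^3] g = -4/3; multiply by 3! = 6 to get -8.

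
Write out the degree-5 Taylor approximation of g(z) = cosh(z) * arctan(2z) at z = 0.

103*z^5/20 - 5*z^3/3 + 2*z

Write out both Maclaurin series and multiply, keeping only the needed powers.
[z^0] = 0;  [z^1] = 2;  [z^2] = 0;  [z^3] = -5/3;  [z^4] = 0;  [z^5] = 103/20.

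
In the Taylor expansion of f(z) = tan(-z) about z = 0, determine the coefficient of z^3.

c_3 = f′′′(0)/3! = -1/3.

-1/3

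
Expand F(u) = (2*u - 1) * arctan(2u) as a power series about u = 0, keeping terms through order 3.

Distribute the polynomial across the series and collect like powers.
[u^0] = 0;  [u^1] = -2;  [u^2] = 4;  [u^3] = 8/3.

8*u^3/3 + 4*u^2 - 2*u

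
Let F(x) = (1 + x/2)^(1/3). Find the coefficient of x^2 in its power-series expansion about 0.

-1/36

[x^0] = 1;  [x^1] = 1/6;  [x^2] = -1/36.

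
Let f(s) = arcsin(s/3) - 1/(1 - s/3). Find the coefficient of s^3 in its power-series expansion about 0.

Combine the two series term by term.
f(0) = -1
f′(0) = 0
f′′(0) = -2/9
f′′′(0) = -5/27
Then c_k = f^(k)(0)/k! gives each Taylor coefficient.

-5/162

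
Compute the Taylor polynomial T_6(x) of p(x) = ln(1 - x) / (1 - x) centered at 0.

Expand 1/(denominator) as a geometric series and multiply by the numerator's series.

-49*x^6/20 - 137*x^5/60 - 25*x^4/12 - 11*x^3/6 - 3*x^2/2 - x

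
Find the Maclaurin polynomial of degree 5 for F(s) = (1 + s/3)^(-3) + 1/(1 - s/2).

-143*s^5/2592 + 107*s^4/432 - 53*s^3/216 + 11*s^2/12 - s/2 + 2

Combine the two series term by term.
[s^0] = 2;  [s^1] = -1/2;  [s^2] = 11/12;  [s^3] = -53/216;  [s^4] = 107/432;  [s^5] = -143/2592.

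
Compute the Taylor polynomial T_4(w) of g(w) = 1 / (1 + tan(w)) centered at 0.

5*w^4/3 - 4*w^3/3 + w^2 - w + 1

Use the geometric series for the reciprocal, then substitute.
g(0) = 1
g′(0) = -1
g′′(0) = 2
g′′′(0) = -8
g^(4)(0) = 40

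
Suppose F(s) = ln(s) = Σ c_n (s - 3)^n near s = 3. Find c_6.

-1/4374

F(3) = ln(3)
F′(3) = 1/3
F′′(3) = -1/9
F′′′(3) = 2/27
F^(4)(3) = -2/27
F^(5)(3) = 8/81
F^(6)(3) = -40/243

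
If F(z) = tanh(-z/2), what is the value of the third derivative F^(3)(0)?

1/4

Differentiate repeatedly and evaluate at the center.
From the series, [z^3] F = 1/24; multiply by 3! = 6 to get 1/4.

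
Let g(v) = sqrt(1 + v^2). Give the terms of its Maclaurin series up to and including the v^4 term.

-v^4/8 + v^2/2 + 1

[v^0] = 1;  [v^1] = 0;  [v^2] = 1/2;  [v^3] = 0;  [v^4] = -1/8.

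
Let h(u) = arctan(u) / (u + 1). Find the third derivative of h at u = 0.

Expand 1/(denominator) as a geometric series and multiply by the numerator's series.
The coefficient of u^3 in the expansion is 2/3, so h′′′(0) = 3! * (2/3) = 4.

4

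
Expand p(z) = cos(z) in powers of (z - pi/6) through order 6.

-sqrt(3)*(z - pi/6)^6/1440 - (z - pi/6)^5/240 + sqrt(3)*(z - pi/6)^4/48 + (z - pi/6)^3/12 - sqrt(3)*(z - pi/6)^2/4 - (z - pi/6)/2 + sqrt(3)/2

Compute the successive derivatives at the expansion point and divide by k!.
[(z - pi/6)^0] = sqrt(3)/2;  [(z - pi/6)^1] = -1/2;  [(z - pi/6)^2] = -sqrt(3)/4;  [(z - pi/6)^3] = 1/12;  [(z - pi/6)^4] = sqrt(3)/48;  [(z - pi/6)^5] = -1/240;  [(z - pi/6)^6] = -sqrt(3)/1440.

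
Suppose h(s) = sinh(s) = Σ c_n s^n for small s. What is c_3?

h(0) = 0
h′(0) = 1
h′′(0) = 0
h′′′(0) = 1
Then c_k = h^(k)(0)/k! gives each Taylor coefficient.

1/6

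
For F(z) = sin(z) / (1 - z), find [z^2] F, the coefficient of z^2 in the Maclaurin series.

Take the Cauchy product of the two expansions.
F(0) = 0
F′(0) = 1
F′′(0) = 2

1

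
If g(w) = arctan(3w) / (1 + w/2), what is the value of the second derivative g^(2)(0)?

-3

Expand each factor separately, then convolve coefficients.
The coefficient of w^2 in the expansion is -3/2, so g′′(0) = 2! * (-3/2) = -3.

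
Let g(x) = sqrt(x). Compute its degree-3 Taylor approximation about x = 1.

(x - 1)^3/16 - (x - 1)^2/8 + (x - 1)/2 + 1

g(1) = 1
g′(1) = 1/2
g′′(1) = -1/4
g′′′(1) = 3/8
Then c_k = g^(k)(1)/k! gives each Taylor coefficient.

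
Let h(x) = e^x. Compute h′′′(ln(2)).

2

The coefficient of (x - ln(2))^3 in the expansion is 1/3, so h′′′(ln(2)) = 3! * (1/3) = 2.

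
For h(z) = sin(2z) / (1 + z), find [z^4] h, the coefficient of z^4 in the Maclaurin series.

-2/3

Multiply the two series term by term and collect like powers.
[z^0] = 0;  [z^1] = 2;  [z^2] = -2;  [z^3] = 2/3;  [z^4] = -2/3.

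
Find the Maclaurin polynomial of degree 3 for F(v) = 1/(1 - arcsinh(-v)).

Substitute the inner expansion into the outer series and collect powers.
[v^0] = 1;  [v^1] = -1;  [v^2] = 1;  [v^3] = -5/6.

-5*v^3/6 + v^2 - v + 1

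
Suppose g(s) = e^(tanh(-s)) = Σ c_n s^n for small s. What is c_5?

Plug the Maclaurin series of the inner function into that of the outer and collect terms.

1/40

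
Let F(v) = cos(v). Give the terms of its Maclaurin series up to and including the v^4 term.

[v^0] = 1;  [v^1] = 0;  [v^2] = -1/2;  [v^3] = 0;  [v^4] = 1/24.

v^4/24 - v^2/2 + 1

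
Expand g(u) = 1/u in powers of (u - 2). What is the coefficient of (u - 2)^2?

1/8

[(u - 2)^0] = 1/2;  [(u - 2)^1] = -1/4;  [(u - 2)^2] = 1/8.
So c_2 = g′′(2)/2! = 1/8.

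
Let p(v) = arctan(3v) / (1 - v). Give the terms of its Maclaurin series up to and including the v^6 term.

213*v^6/5 + 213*v^5/5 - 6*v^4 - 6*v^3 + 3*v^2 + 3*v

Multiply the two series term by term and collect like powers.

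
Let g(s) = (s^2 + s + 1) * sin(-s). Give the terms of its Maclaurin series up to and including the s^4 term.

s^4/6 - 5*s^3/6 - s^2 - s

Multiply each power in the prefactor through the base expansion.
[s^0] = 0;  [s^1] = -1;  [s^2] = -1;  [s^3] = -5/6;  [s^4] = 1/6.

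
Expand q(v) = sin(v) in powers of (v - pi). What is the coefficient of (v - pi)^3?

1/6

[(v - pi)^0] = 0;  [(v - pi)^1] = -1;  [(v - pi)^2] = 0;  [(v - pi)^3] = 1/6.
So c_3 = q′′′(pi)/3! = 1/6.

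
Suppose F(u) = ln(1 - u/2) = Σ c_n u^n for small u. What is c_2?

F(0) = 0
F′(0) = -1/2
F′′(0) = -1/4

-1/8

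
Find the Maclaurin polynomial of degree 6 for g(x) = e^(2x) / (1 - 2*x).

7828*x^6/45 + 1304*x^5/15 + 130*x^4/3 + 64*x^3/3 + 10*x^2 + 4*x + 1

Expand 1/(denominator) as a geometric series and multiply by the numerator's series.
[x^0] = 1;  [x^1] = 4;  [x^2] = 10;  [x^3] = 64/3;  [x^4] = 130/3;  [x^5] = 1304/15;  [x^6] = 7828/45.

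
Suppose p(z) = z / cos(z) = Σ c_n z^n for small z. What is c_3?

Divide the numerator series by the denominator series (power-series long division).

1/2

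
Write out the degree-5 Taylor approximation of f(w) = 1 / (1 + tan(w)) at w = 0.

Use the geometric series for the reciprocal, then substitute.
f(0) = 1
f′(0) = -1
f′′(0) = 2
f′′′(0) = -8
f^(4)(0) = 40
f^(5)(0) = -256

-32*w^5/15 + 5*w^4/3 - 4*w^3/3 + w^2 - w + 1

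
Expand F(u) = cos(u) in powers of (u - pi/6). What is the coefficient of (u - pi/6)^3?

F(pi/6) = sqrt(3)/2
F′(pi/6) = -1/2
F′′(pi/6) = -sqrt(3)/2
F′′′(pi/6) = 1/2

1/12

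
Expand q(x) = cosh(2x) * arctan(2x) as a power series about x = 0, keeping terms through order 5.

Take the Cauchy product of the two expansions.
q(0) = 0
q′(0) = 2
q′′(0) = 0
q′′′(0) = 8
q^(4)(0) = 0
q^(5)(0) = 288
Dividing each by k! gives the coefficients c_0, ..., c_5.

12*x^5/5 + 4*x^3/3 + 2*x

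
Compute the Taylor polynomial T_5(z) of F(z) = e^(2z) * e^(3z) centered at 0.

625*z^5/24 + 625*z^4/24 + 125*z^3/6 + 25*z^2/2 + 5*z + 1

Take the Cauchy product of the two expansions.
F(0) = 1
F′(0) = 5
F′′(0) = 25
F′′′(0) = 125
F^(4)(0) = 625
F^(5)(0) = 3125
The Taylor polynomial is Σ F^(k)(0)/k! · z^k.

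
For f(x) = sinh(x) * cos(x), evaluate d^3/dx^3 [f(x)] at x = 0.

Multiply the two series term by term and collect like powers.
The coefficient of x^3 in the expansion is -1/3, so f′′′(0) = 3! * (-1/3) = -2.

-2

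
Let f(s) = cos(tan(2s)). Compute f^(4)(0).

Compose series: expand the inner function first, then feed it into the outer expansion.
The coefficient of s^4 in the expansion is -14/3, so f^(4)(0) = 4! * (-14/3) = -112.

-112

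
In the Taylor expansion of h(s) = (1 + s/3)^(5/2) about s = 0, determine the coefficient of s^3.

Use the known series and substitute for the argument.
h(0) = 1
h′(0) = 5/6
h′′(0) = 5/12
h′′′(0) = 5/72
So c_3 = h′′′(0)/3! = 5/432.

5/432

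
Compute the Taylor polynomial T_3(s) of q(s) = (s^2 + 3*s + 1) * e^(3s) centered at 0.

Shift and add copies of the series according to the polynomial's terms.
[s^0] = 1;  [s^1] = 6;  [s^2] = 29/2;  [s^3] = 21.

21*s^3 + 29*s^2/2 + 6*s + 1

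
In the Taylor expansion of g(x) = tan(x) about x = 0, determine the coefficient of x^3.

1/3

Use the known series and substitute for the argument.
[x^0] = 0;  [x^1] = 1;  [x^2] = 0;  [x^3] = 1/3.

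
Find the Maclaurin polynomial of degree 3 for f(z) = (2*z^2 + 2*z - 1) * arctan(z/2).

Shift and add copies of the series according to the polynomial's terms.
[z^0] = 0;  [z^1] = -1/2;  [z^2] = 1;  [z^3] = 25/24.

25*z^3/24 + z^2 - z/2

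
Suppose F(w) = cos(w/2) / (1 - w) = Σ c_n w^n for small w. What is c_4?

Multiply the two series term by term and collect like powers.
F(0) = 1
F′(0) = 1
F′′(0) = 7/4
F′′′(0) = 21/4
F^(4)(0) = 337/16

337/384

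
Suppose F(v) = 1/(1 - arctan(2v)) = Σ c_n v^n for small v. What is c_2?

4

Substitute the inner expansion into the outer series and collect powers.
[v^0] = 1;  [v^1] = 2;  [v^2] = 4.
So c_2 = F′′(0)/2! = 4.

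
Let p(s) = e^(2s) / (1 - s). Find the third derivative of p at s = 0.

Use 1/(1 - r) = Σ r^k on the denominator, then take the Cauchy product.
The coefficient of s^3 in the expansion is 19/3, so p′′′(0) = 3! * (19/3) = 38.

38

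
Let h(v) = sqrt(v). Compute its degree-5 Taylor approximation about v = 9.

h(9) = 3
h′(9) = 1/6
h′′(9) = -1/108
h′′′(9) = 1/648
h^(4)(9) = -5/11664
h^(5)(9) = 35/209952

7*(v - 9)^5/5038848 - 5*(v - 9)^4/279936 + (v - 9)^3/3888 - (v - 9)^2/216 + (v - 9)/6 + 3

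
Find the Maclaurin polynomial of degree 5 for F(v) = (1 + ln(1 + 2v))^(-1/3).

-112816*v^5/3645 + 2684*v^4/243 - 328*v^3/81 + 14*v^2/9 - 2*v/3 + 1

Let u equal the inner series; expand the outer function in u and truncate.
F(0) = 1
F′(0) = -2/3
F′′(0) = 28/9
F′′′(0) = -656/27
F^(4)(0) = 21472/81
F^(5)(0) = -902528/243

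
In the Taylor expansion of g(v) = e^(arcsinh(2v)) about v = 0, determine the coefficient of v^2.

2

Plug the Maclaurin series of the inner function into that of the outer and collect terms.
g(0) = 1
g′(0) = 2
g′′(0) = 4
The Taylor polynomial is Σ g^(k)(0)/k! · v^k.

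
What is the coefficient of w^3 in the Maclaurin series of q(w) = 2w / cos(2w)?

4

Divide the numerator series by the denominator series (power-series long division).
[w^0] = 0;  [w^1] = 2;  [w^2] = 0;  [w^3] = 4.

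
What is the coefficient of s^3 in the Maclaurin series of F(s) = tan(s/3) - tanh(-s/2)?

Add the two expansions coefficient-wise.
[s^0] = 0;  [s^1] = 5/6;  [s^2] = 0;  [s^3] = -19/648.

-19/648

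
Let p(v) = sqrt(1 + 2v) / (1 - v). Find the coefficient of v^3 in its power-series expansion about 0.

Write out both Maclaurin series and multiply, keeping only the needed powers.
[v^0] = 1;  [v^1] = 2;  [v^2] = 3/2;  [v^3] = 2.

2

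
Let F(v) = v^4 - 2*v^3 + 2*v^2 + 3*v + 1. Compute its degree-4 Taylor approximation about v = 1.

(v - 1)^4 + 2*(v - 1)^3 + 2*(v - 1)^2 + 5*(v - 1) + 5

F(1) = 5
F′(1) = 5
F′′(1) = 4
F′′′(1) = 12
F^(4)(1) = 24
Then c_k = F^(k)(1)/k! gives each Taylor coefficient.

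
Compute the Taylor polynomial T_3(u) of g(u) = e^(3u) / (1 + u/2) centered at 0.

Expand each factor separately, then convolve coefficients.
g(0) = 1
g′(0) = 5/2
g′′(0) = 13/2
g′′′(0) = 69/4

23*u^3/8 + 13*u^2/4 + 5*u/2 + 1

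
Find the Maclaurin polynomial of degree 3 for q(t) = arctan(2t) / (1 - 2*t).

Multiply the numerator's expansion by the denominator's geometric series.
q(0) = 0
q′(0) = 2
q′′(0) = 8
q′′′(0) = 32

16*t^3/3 + 4*t^2 + 2*t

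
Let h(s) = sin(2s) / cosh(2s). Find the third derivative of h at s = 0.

-32

Divide the numerator series by the denominator series (power-series long division).
From the series, [s^3] h = -16/3; multiply by 3! = 6 to get -32.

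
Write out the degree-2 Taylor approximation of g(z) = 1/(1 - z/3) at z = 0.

z^2/9 + z/3 + 1

[z^0] = 1;  [z^1] = 1/3;  [z^2] = 1/9.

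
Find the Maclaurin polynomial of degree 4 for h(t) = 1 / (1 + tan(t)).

Use the geometric series for the reciprocal, then substitute.
[t^0] = 1;  [t^1] = -1;  [t^2] = 1;  [t^3] = -4/3;  [t^4] = 5/3.

5*t^4/3 - 4*t^3/3 + t^2 - t + 1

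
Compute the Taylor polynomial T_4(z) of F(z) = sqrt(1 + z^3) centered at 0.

[z^0] = 1;  [z^1] = 0;  [z^2] = 0;  [z^3] = 1/2;  [z^4] = 0.

z^3/2 + 1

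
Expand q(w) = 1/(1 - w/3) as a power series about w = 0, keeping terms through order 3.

w^3/27 + w^2/9 + w/3 + 1

[w^0] = 1;  [w^1] = 1/3;  [w^2] = 1/9;  [w^3] = 1/27.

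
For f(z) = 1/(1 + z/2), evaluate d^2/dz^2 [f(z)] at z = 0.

1/2

Differentiate repeatedly and evaluate at the center.
The coefficient of z^2 in the expansion is 1/4, so f′′(0) = 2! * (1/4) = 1/2.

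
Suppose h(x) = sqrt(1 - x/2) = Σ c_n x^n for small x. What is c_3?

-1/128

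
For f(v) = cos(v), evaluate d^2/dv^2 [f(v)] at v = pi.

1

Compute the successive derivatives at the expansion point and divide by k!.
The coefficient of (v - pi)^2 in the expansion is 1/2, so f′′(pi) = 2! * (1/2) = 1.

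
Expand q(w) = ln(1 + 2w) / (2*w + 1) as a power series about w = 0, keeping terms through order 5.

1096*w^5/15 - 100*w^4/3 + 44*w^3/3 - 6*w^2 + 2*w

Expand 1/(denominator) as a geometric series and multiply by the numerator's series.
q(0) = 0
q′(0) = 2
q′′(0) = -12
q′′′(0) = 88
q^(4)(0) = -800
q^(5)(0) = 8768
Then c_k = q^(k)(0)/k! gives each Taylor coefficient.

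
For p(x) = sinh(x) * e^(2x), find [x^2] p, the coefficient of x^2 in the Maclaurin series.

Multiply the two series term by term and collect like powers.

2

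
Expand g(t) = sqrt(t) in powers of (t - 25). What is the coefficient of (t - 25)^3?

1/50000

c_3 = g′′′(25)/3! = 1/50000.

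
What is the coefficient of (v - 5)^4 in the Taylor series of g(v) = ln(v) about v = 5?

-1/2500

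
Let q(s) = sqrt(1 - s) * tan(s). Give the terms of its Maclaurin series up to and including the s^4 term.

-11*s^4/48 + 5*s^3/24 - s^2/2 + s

Multiply the two series term by term and collect like powers.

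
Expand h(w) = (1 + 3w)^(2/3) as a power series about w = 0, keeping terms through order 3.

4*w^3/3 - w^2 + 2*w + 1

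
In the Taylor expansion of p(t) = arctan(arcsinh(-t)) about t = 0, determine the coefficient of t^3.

Compose series: expand the inner function first, then feed it into the outer expansion.
[t^0] = 0;  [t^1] = -1;  [t^2] = 0;  [t^3] = 1/2.

1/2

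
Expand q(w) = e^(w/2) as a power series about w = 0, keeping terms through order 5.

w^5/3840 + w^4/384 + w^3/48 + w^2/8 + w/2 + 1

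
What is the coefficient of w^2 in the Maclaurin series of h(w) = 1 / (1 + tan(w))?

1

Use the geometric series for the reciprocal, then substitute.
[w^0] = 1;  [w^1] = -1;  [w^2] = 1.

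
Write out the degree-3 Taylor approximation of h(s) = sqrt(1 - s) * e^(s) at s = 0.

-13*s^3/48 - s^2/8 + s/2 + 1

Expand each factor separately, then convolve coefficients.
h(0) = 1
h′(0) = 1/2
h′′(0) = -1/4
h′′′(0) = -13/8
Dividing each by k! gives the coefficients c_0, ..., c_3.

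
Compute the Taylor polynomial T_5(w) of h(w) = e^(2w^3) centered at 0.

Compute the successive derivatives at the expansion point and divide by k!.
h(0) = 1
h′(0) = 0
h′′(0) = 0
h′′′(0) = 12
h^(4)(0) = 0
h^(5)(0) = 0

2*w^3 + 1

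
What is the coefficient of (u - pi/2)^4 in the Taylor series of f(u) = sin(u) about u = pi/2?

1/24

[(u - pi/2)^0] = 1;  [(u - pi/2)^1] = 0;  [(u - pi/2)^2] = -1/2;  [(u - pi/2)^3] = 0;  [(u - pi/2)^4] = 1/24.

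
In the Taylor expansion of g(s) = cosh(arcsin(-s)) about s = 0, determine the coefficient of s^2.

Plug the Maclaurin series of the inner function into that of the outer and collect terms.
[s^0] = 1;  [s^1] = 0;  [s^2] = 1/2.

1/2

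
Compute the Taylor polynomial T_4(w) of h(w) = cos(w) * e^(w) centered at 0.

-w^4/6 - w^3/3 + w + 1

Write out both Maclaurin series and multiply, keeping only the needed powers.
h(0) = 1
h′(0) = 1
h′′(0) = 0
h′′′(0) = -2
h^(4)(0) = -4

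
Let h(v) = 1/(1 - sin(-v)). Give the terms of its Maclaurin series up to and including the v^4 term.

2*v^4/3 - 5*v^3/6 + v^2 - v + 1

Substitute the inner expansion into the outer series and collect powers.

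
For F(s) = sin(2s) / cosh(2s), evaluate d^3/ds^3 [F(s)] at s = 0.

-32

Write the quotient as an unknown series and match coefficients against numerator = denominator · series.
The coefficient of s^3 in the expansion is -16/3, so F′′′(0) = 3! * (-16/3) = -32.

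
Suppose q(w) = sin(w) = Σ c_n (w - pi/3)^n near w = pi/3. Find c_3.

Use the known series and substitute for the argument.
q(pi/3) = sqrt(3)/2
q′(pi/3) = 1/2
q′′(pi/3) = -sqrt(3)/2
q′′′(pi/3) = -1/2
Dividing each by k! gives the coefficients c_0, ..., c_3.

-1/12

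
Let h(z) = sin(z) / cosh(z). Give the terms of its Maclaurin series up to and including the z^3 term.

Divide the numerator series by the denominator series (power-series long division).
h(0) = 0
h′(0) = 1
h′′(0) = 0
h′′′(0) = -4

-2*z^3/3 + z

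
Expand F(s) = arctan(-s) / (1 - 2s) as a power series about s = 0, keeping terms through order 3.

-11*s^3/3 - 2*s^2 - s

Multiply the two series term by term and collect like powers.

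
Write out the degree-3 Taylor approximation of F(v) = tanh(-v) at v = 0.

v^3/3 - v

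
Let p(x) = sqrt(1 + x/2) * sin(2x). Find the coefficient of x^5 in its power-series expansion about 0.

4661/15360

Write out both Maclaurin series and multiply, keeping only the needed powers.
p(0) = 0
p′(0) = 2
p′′(0) = 1
p′′′(0) = -67/8
p^(4)(0) = -61/8
p^(5)(0) = 4661/128
So c_5 = p^(5)(0)/5! = 4661/15360.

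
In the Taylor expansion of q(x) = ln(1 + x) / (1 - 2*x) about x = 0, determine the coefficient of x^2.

Multiply the numerator's expansion by the denominator's geometric series.
q(0) = 0
q′(0) = 1
q′′(0) = 3
So c_2 = q′′(0)/2! = 3/2.

3/2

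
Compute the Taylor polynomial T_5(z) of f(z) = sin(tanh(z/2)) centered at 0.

Plug the Maclaurin series of the inner function into that of the outer and collect terms.
f(0) = 0
f′(0) = 1/2
f′′(0) = 0
f′′′(0) = -3/8
f^(4)(0) = 0
f^(5)(0) = 37/32

37*z^5/3840 - z^3/16 + z/2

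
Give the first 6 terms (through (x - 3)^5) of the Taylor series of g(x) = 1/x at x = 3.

-(x - 3)^5/729 + (x - 3)^4/243 - (x - 3)^3/81 + (x - 3)^2/27 - (x - 3)/9 + 1/3

Use the known series and substitute for the argument.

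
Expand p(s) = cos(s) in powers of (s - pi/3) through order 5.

p(pi/3) = 1/2
p′(pi/3) = -sqrt(3)/2
p′′(pi/3) = -1/2
p′′′(pi/3) = sqrt(3)/2
p^(4)(pi/3) = 1/2
p^(5)(pi/3) = -sqrt(3)/2
Then c_k = p^(k)(pi/3)/k! gives each Taylor coefficient.

-sqrt(3)*(s - pi/3)^5/240 + (s - pi/3)^4/48 + sqrt(3)*(s - pi/3)^3/12 - (s - pi/3)^2/4 - sqrt(3)*(s - pi/3)/2 + 1/2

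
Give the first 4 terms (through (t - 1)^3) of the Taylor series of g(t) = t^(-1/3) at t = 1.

-14*(t - 1)^3/81 + 2*(t - 1)^2/9 - (t - 1)/3 + 1

g(1) = 1
g′(1) = -1/3
g′′(1) = 4/9
g′′′(1) = -28/27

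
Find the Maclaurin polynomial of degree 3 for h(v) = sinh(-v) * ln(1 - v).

Write out both Maclaurin series and multiply, keeping only the needed powers.
h(0) = 0
h′(0) = 0
h′′(0) = 2
h′′′(0) = 3

v^3/2 + v^2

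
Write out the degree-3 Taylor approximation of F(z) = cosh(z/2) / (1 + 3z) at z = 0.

Multiply the two series term by term and collect like powers.
F(0) = 1
F′(0) = -3
F′′(0) = 73/4
F′′′(0) = -657/4
The Taylor polynomial is Σ F^(k)(0)/k! · z^k.

-219*z^3/8 + 73*z^2/8 - 3*z + 1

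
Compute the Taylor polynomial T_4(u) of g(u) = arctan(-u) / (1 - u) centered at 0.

-2*u^4/3 - 2*u^3/3 - u^2 - u

Write out both Maclaurin series and multiply, keeping only the needed powers.
g(0) = 0
g′(0) = -1
g′′(0) = -2
g′′′(0) = -4
g^(4)(0) = -16
The Taylor polynomial is Σ g^(k)(0)/k! · u^k.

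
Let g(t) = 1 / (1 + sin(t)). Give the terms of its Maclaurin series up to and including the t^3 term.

-5*t^3/6 + t^2 - t + 1

Write 1/(1+u) = 1 - u + u^2 - u^3 + ... and substitute the series for u.
g(0) = 1
g′(0) = -1
g′′(0) = 2
g′′′(0) = -5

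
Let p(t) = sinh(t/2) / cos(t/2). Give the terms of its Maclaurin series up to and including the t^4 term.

Divide the numerator series by the denominator series (power-series long division).
p(0) = 0
p′(0) = 1/2
p′′(0) = 0
p′′′(0) = 1/2
p^(4)(0) = 0
Dividing each by k! gives the coefficients c_0, ..., c_4.

t^3/12 + t/2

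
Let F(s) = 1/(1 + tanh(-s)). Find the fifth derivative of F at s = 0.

Compose series: expand the inner function first, then feed it into the outer expansion.
The coefficient of s^5 in the expansion is 2/15, so F^(5)(0) = 5! * (2/15) = 16.

16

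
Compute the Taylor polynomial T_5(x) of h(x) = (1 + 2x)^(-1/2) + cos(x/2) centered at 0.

Expand each term separately and add.
h(0) = 2
h′(0) = -1
h′′(0) = 11/4
h′′′(0) = -15
h^(4)(0) = 1681/16
h^(5)(0) = -945
Dividing each by k! gives the coefficients c_0, ..., c_5.

-63*x^5/8 + 1681*x^4/384 - 5*x^3/2 + 11*x^2/8 - x + 2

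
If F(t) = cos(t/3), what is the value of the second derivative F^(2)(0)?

Differentiate repeatedly and evaluate at the center.
The coefficient of t^2 in the expansion is -1/18, so F′′(0) = 2! * (-1/18) = -1/9.

-1/9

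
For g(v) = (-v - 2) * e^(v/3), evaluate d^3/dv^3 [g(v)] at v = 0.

Distribute the polynomial across the series and collect like powers.
The coefficient of v^3 in the expansion is -11/162, so g′′′(0) = 3! * (-11/162) = -11/27.

-11/27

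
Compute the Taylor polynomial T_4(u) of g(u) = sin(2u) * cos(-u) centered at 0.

Write out both Maclaurin series and multiply, keeping only the needed powers.
g(0) = 0
g′(0) = 2
g′′(0) = 0
g′′′(0) = -14
g^(4)(0) = 0
Dividing each by k! gives the coefficients c_0, ..., c_4.

-7*u^3/3 + 2*u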